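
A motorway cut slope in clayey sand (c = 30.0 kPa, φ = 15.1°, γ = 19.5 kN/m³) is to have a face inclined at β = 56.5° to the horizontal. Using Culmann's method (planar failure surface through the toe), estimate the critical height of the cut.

Culmann's analysis gives the critical failure plane at α_cr = (β + φ)/2 = (56.5 + 15.1)/2 = 35.8°, and the critical height
H_c = (4c/γ) · sinβ cosφ / [1 − cos(β − φ)]
    = (4·30.0/19.5) · sin56.5°·cos15.1° / [1 − cos(41.4°)]
    = 6.154 · 0.8339·0.9655 / [1 − 0.7501]
    = 6.154 · 0.8051 / 0.2499
    = 19.83 m

H_c = 19.83 m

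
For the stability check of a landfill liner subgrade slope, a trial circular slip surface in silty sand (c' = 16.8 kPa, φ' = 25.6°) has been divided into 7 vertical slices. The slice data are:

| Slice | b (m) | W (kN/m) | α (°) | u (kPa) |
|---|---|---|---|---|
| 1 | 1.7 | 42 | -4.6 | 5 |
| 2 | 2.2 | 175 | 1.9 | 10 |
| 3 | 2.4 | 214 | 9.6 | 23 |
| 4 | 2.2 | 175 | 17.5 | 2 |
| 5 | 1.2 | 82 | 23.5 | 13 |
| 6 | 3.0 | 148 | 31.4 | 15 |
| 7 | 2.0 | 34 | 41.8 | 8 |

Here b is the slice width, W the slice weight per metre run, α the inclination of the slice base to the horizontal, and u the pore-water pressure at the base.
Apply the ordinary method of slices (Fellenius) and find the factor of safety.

FS = 2.59

Ordinary method of slices: FS = Σ[c'·Δl_i + (W_i cosα_i − u_i·Δl_i)·tanφ'] / Σ W_i sinα_i, with Δl_i = b_i / cosα_i.
Slice 1: Δl = 1.7/cos(-4.6°) = 1.705 m; N'_1 = 42·cos(-4.6°) − 5·1.705 = 33.3; c'Δl = 28.65; W sinα = -3.4
Slice 2: Δl = 2.2/cos1.9° = 2.201 m; N'_2 = 175·cos1.9° − 10·2.201 = 152.9; c'Δl = 36.98; W sinα = 5.8
Slice 3: Δl = 2.4/cos9.6° = 2.434 m; N'_3 = 214·cos9.6° − 23·2.434 = 155.0; c'Δl = 40.89; W sinα = 35.7
Slice 4: Δl = 2.2/cos17.5° = 2.307 m; N'_4 = 175·cos17.5° − 2·2.307 = 162.3; c'Δl = 38.75; W sinα = 52.6
Slice 5: Δl = 1.2/cos23.5° = 1.309 m; N'_5 = 82·cos23.5° − 13·1.309 = 58.2; c'Δl = 21.98; W sinα = 32.7
Slice 6: Δl = 3.0/cos31.4° = 3.515 m; N'_6 = 148·cos31.4° − 15·3.515 = 73.6; c'Δl = 59.05; W sinα = 77.1
Slice 7: Δl = 2.0/cos41.8° = 2.683 m; N'_7 = 34·cos41.8° − 8·2.683 = 3.9; c'Δl = 45.07; W sinα = 22.7
Σc'Δl = 271.4 kN/m; ΣN' = 639.2 kN/m; ΣW sinα = 223.2 kN/m
Resisting = 271.4 + 639.2·tan25.6° = 271.4 + 306.3 = 577.6 kN/m
FS = 577.6 / 223.2 = 2.588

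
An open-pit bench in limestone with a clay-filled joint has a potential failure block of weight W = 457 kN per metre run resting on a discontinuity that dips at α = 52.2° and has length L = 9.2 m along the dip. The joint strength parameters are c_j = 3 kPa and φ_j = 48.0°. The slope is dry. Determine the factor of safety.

FS = 0.94

Resolving the block weight along and normal to the plane and applying the Mohr–Coulomb strength on the joint:
N' = W cosα = 457·cos52.2° = 280.1 kN/m
Driving force T = W sinα = 457·sin52.2° = 361.1 kN/m
Resisting force R = c_j·L + N'·tanφ_j = 3·9.2 + 280.1·tan48.0° = 27.6 + 311.1 = 338.7 kN/m
FS = R / T = 338.7 / 361.1 = 0.938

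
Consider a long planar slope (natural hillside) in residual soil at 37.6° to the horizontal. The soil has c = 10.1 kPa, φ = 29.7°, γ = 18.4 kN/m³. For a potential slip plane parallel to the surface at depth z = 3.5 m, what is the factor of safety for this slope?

For an infinite slope with a slip plane parallel to the surface (no pore pressure): FS = [c + γz cos²β tanφ] / [γz sinβ cosβ].
γz = 18.4·3.5 = 64.40 kN/m²
Numerator = 10.1 + 64.40·cos²37.6°·tan29.7° = 10.1 + 64.40·0.6277·0.5704 = 33.158 kPa
Denominator = 64.40·sin37.6°·cos37.6° = 64.40·0.6101·0.7923 = 31.132 kPa
FS = 33.158 / 31.132 = 1.065

FS = 1.07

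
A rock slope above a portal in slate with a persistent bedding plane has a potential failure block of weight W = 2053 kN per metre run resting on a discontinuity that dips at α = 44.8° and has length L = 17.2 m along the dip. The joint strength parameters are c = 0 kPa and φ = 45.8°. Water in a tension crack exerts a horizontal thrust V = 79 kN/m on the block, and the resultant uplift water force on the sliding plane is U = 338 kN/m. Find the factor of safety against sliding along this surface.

Resolving the block weight along and normal to the plane and applying the Mohr–Coulomb strength on the joint:
N' = W cosα − U − V sinα = 2053·cos44.8° − 338 − 79·sin44.8° = 1063.1 kN/m
Driving force T = W sinα + V cosα = 2053·sin44.8° + 79·cos44.8° = 1502.7 kN/m
Resisting force R = c·L + N'·tanφ = 0·17.2 + 1063.1·tan45.8° = 0.0 + 1093.2 = 1093.2 kN/m
FS = R / T = 1093.2 / 1502.7 = 0.727

FS = 0.73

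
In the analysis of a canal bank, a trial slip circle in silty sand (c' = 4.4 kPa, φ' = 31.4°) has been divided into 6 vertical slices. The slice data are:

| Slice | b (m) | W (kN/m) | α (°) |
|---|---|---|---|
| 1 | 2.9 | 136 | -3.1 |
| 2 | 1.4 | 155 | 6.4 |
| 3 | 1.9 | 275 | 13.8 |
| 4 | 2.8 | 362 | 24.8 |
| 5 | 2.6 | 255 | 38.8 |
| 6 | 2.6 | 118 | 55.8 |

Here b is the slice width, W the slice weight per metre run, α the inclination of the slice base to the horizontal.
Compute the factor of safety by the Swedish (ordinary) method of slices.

Ordinary method of slices: FS = Σ[c'·Δl_i + (W_i cosα_i)·tanφ'] / Σ W_i sinα_i, with Δl_i = b_i / cosα_i.
Slice 1: Δl = 2.9/cos(-3.1°) = 2.904 m; N'_1 = 136·cos(-3.1°) = 135.8; c'Δl = 12.78; W sinα = -7.4
Slice 2: Δl = 1.4/cos6.4° = 1.409 m; N'_2 = 155·cos6.4° = 154.0; c'Δl = 6.20; W sinα = 17.3
Slice 3: Δl = 1.9/cos13.8° = 1.956 m; N'_3 = 275·cos13.8° = 267.1; c'Δl = 8.61; W sinα = 65.6
Slice 4: Δl = 2.8/cos24.8° = 3.084 m; N'_4 = 362·cos24.8° = 328.6; c'Δl = 13.57; W sinα = 151.8
Slice 5: Δl = 2.6/cos38.8° = 3.336 m; N'_5 = 255·cos38.8° = 198.7; c'Δl = 14.68; W sinα = 159.8
Slice 6: Δl = 2.6/cos55.8° = 4.626 m; N'_6 = 118·cos55.8° = 66.3; c'Δl = 20.35; W sinα = 97.6
Σc'Δl = 76.2 kN/m; ΣN' = 1150.6 kN/m; ΣW sinα = 484.7 kN/m
Resisting = 76.2 + 1150.6·tan31.4° = 76.2 + 702.3 = 778.5 kN/m
FS = 778.5 / 484.7 = 1.606

FS = 1.61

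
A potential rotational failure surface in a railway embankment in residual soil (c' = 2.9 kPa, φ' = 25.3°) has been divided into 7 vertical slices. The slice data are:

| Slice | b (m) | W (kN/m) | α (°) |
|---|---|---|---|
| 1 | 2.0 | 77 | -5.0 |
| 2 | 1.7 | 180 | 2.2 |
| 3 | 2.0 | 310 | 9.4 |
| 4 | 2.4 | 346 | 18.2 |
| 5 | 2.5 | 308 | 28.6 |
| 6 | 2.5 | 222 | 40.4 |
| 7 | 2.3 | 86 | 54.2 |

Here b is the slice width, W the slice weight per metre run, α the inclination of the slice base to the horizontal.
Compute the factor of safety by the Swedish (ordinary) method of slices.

Ordinary method of slices: FS = Σ[c'·Δl_i + (W_i cosα_i)·tanφ'] / Σ W_i sinα_i, with Δl_i = b_i / cosα_i.
Slice 1: Δl = 2.0/cos(-5.0°) = 2.008 m; N'_1 = 77·cos(-5.0°) = 76.7; c'Δl = 5.82; W sinα = -6.7
Slice 2: Δl = 1.7/cos2.2° = 1.701 m; N'_2 = 180·cos2.2° = 179.9; c'Δl = 4.93; W sinα = 6.9
Slice 3: Δl = 2.0/cos9.4° = 2.027 m; N'_3 = 310·cos9.4° = 305.8; c'Δl = 5.88; W sinα = 50.6
Slice 4: Δl = 2.4/cos18.2° = 2.526 m; N'_4 = 346·cos18.2° = 328.7; c'Δl = 7.33; W sinα = 108.1
Slice 5: Δl = 2.5/cos28.6° = 2.847 m; N'_5 = 308·cos28.6° = 270.4; c'Δl = 8.26; W sinα = 147.4
Slice 6: Δl = 2.5/cos40.4° = 3.283 m; N'_6 = 222·cos40.4° = 169.1; c'Δl = 9.52; W sinα = 143.9
Slice 7: Δl = 2.3/cos54.2° = 3.932 m; N'_7 = 86·cos54.2° = 50.3; c'Δl = 11.40; W sinα = 69.8
Σc'Δl = 53.1 kN/m; ΣN' = 1380.9 kN/m; ΣW sinα = 520.0 kN/m
Resisting = 53.1 + 1380.9·tan25.3° = 53.1 + 652.7 = 705.9 kN/m
FS = 705.9 / 520.0 = 1.358

FS = 1.36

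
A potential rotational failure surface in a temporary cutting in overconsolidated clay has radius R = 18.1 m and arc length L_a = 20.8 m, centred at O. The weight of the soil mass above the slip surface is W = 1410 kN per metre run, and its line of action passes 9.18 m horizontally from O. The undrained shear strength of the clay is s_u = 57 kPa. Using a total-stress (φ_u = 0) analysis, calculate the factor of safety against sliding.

Taking moments about the centre O, the resisting moment is provided by the undrained shear strength acting along the arc:
M_R = s_u·L_a·R = 57·20.80·18.1 = 21459.4 kN·m/m
M_D = W·d = 1410·9.18 = 12943.8 kN·m/m
FS = M_R / M_D = 21459.4 / 12943.8 = 1.658

FS = 1.66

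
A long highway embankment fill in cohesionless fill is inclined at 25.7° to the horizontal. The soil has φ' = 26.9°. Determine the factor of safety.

FS = 1.05

For a dry cohesionless infinite slope the factor of safety is FS = tanφ' / tanβ.
FS = tan26.9° / tan25.7° = 0.5073 / 0.4813 = 1.054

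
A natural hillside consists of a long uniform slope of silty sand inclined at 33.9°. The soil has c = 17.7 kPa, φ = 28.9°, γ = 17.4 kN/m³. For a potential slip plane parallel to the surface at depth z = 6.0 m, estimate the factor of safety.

FS = 1.19

For an infinite slope with a slip plane parallel to the surface (no pore pressure): FS = [c + γz cos²β tanφ] / [γz sinβ cosβ].
γz = 17.4·6.0 = 104.40 kN/m²
Numerator = 17.7 + 104.40·cos²33.9°·tan28.9° = 17.7 + 104.40·0.6889·0.5520 = 57.404 kPa
Denominator = 104.40·sin33.9°·cos33.9° = 104.40·0.5577·0.8300 = 48.330 kPa
FS = 57.404 / 48.330 = 1.188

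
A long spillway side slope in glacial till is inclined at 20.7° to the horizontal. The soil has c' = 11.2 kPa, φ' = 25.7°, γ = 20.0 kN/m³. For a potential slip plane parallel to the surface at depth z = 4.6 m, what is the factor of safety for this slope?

For an infinite slope with a slip plane parallel to the surface (no pore pressure): FS = [c' + γz cos²β tanφ'] / [γz sinβ cosβ].
γz = 20.0·4.6 = 92.00 kN/m²
Numerator = 11.2 + 92.00·cos²20.7°·tan25.7° = 11.2 + 92.00·0.8751·0.4813 = 49.944 kPa
Denominator = 92.00·sin20.7°·cos20.7° = 92.00·0.3535·0.9354 = 30.420 kPa
FS = 49.944 / 30.420 = 1.642

FS = 1.64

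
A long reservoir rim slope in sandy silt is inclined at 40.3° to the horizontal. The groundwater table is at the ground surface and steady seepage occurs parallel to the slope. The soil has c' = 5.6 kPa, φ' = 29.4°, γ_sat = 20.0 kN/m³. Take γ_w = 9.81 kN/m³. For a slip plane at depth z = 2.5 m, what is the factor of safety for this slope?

FS = 0.57

With seepage parallel to the slope and the water table at the surface, the effective normal stress on the slip plane uses the buoyant unit weight γ' = γ_sat − γ_w while the driving shear stress uses γ_sat:
FS = [c' + γ' z cos²β tanφ'] / [γ_sat z sinβ cosβ]
γ' = 20.0 − 9.81 = 10.19 kN/m³
Numerator = 5.6 + 10.19·2.5·cos²40.3°·tan29.4° = 5.6 + 10.19·2.5·0.5817·0.5635 = 13.949 kPa
Denominator = 20.0·2.5·sin40.3°·cos40.3° = 20.0·2.5·0.6468·0.7627 = 24.664 kPa
FS = 13.949 / 24.664 = 0.566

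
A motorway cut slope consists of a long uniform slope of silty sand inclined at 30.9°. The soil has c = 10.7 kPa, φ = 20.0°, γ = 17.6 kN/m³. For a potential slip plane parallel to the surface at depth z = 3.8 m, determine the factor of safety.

FS = 0.97

For an infinite slope with a slip plane parallel to the surface (no pore pressure): FS = [c + γz cos²β tanφ] / [γz sinβ cosβ].
γz = 17.6·3.8 = 66.88 kN/m²
Numerator = 10.7 + 66.88·cos²30.9°·tan20.0° = 10.7 + 66.88·0.7363·0.3640 = 28.623 kPa
Denominator = 66.88·sin30.9°·cos30.9° = 66.88·0.5135·0.8581 = 29.471 kPa
FS = 28.623 / 29.471 = 0.971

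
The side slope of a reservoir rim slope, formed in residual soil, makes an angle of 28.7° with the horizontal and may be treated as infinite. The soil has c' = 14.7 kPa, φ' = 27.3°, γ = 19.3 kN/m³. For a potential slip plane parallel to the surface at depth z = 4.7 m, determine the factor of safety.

FS = 1.33

For an infinite slope with a slip plane parallel to the surface (no pore pressure): FS = [c' + γz cos²β tanφ'] / [γz sinβ cosβ].
γz = 19.3·4.7 = 90.71 kN/m²
Numerator = 14.7 + 90.71·cos²28.7°·tan27.3° = 14.7 + 90.71·0.7694·0.5161 = 50.722 kPa
Denominator = 90.71·sin28.7°·cos28.7° = 90.71·0.4802·0.8771 = 38.209 kPa
FS = 50.722 / 38.209 = 1.327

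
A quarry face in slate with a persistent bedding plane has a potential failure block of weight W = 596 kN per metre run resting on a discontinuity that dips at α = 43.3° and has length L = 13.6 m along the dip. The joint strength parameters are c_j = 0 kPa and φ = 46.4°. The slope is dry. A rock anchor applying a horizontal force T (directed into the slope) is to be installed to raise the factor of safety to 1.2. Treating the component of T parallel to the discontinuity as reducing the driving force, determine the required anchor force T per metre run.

Resolving forces along and normal to the sliding plane, with the horizontal anchor force T adding T·sinα to the effective normal force and T·cosα acting up the plane against the driving force:
FS = [c_jL + (W cosα + T sinα) tanφ] / [W sinα − T cosα]
Without the anchor: N' = 433.8 kN/m, driving T_d = 408.7 kN/m, resisting R = 0·13.6 + 433.8·tan46.4° = 455.5 kN/m, FS = 1.11.
Setting FS = 1.2 and solving for T:
1.2·(408.7 − T cos43.3°) = 455.5 + T sin43.3°·tan46.4°
T·(sin43.3°·tan46.4° + 1.2·cos43.3°) = 1.2·408.7 − 455.5
T·(0.6858·1.0501 + 1.2·0.7278) = 490.5 − 455.5 = 35.0
T·1.5935 = 35.0
T = 22.0 kN/m

T = 22 kN/m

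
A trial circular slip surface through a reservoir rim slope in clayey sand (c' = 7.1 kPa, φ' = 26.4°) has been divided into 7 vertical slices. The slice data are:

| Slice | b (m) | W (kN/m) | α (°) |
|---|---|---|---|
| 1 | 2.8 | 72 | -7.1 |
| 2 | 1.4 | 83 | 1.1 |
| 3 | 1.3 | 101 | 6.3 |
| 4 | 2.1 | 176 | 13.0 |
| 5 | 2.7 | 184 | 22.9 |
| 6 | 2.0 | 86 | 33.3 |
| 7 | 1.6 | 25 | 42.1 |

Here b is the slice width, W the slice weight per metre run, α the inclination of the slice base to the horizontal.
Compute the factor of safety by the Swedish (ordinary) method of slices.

FS = 2.51

Ordinary method of slices: FS = Σ[c'·Δl_i + (W_i cosα_i)·tanφ'] / Σ W_i sinα_i, with Δl_i = b_i / cosα_i.
Slice 1: Δl = 2.8/cos(-7.1°) = 2.822 m; N'_1 = 72·cos(-7.1°) = 71.4; c'Δl = 20.03; W sinα = -8.9
Slice 2: Δl = 1.4/cos1.1° = 1.400 m; N'_2 = 83·cos1.1° = 83.0; c'Δl = 9.94; W sinα = 1.6
Slice 3: Δl = 1.3/cos6.3° = 1.308 m; N'_3 = 101·cos6.3° = 100.4; c'Δl = 9.29; W sinα = 11.1
Slice 4: Δl = 2.1/cos13.0° = 2.155 m; N'_4 = 176·cos13.0° = 171.5; c'Δl = 15.30; W sinα = 39.6
Slice 5: Δl = 2.7/cos22.9° = 2.931 m; N'_5 = 184·cos22.9° = 169.5; c'Δl = 20.81; W sinα = 71.6
Slice 6: Δl = 2.0/cos33.3° = 2.393 m; N'_6 = 86·cos33.3° = 71.9; c'Δl = 16.99; W sinα = 47.2
Slice 7: Δl = 1.6/cos42.1° = 2.156 m; N'_7 = 25·cos42.1° = 18.5; c'Δl = 15.31; W sinα = 16.8
Σc'Δl = 107.7 kN/m; ΣN' = 686.2 kN/m; ΣW sinα = 178.9 kN/m
Resisting = 107.7 + 686.2·tan26.4° = 107.7 + 340.7 = 448.3 kN/m
FS = 448.3 / 178.9 = 2.505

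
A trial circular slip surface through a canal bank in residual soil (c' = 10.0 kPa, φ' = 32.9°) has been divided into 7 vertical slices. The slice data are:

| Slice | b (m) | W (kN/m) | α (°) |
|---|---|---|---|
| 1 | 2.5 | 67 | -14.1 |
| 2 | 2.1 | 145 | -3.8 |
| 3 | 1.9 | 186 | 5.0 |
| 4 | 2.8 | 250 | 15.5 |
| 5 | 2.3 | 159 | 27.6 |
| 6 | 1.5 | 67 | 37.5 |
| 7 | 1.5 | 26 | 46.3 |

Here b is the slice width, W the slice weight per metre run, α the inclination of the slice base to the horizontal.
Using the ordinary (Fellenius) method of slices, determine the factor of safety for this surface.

FS = 3.73

Ordinary method of slices: FS = Σ[c'·Δl_i + (W_i cosα_i)·tanφ'] / Σ W_i sinα_i, with Δl_i = b_i / cosα_i.
Slice 1: Δl = 2.5/cos(-14.1°) = 2.578 m; N'_1 = 67·cos(-14.1°) = 65.0; c'Δl = 25.78; W sinα = -16.3
Slice 2: Δl = 2.1/cos(-3.8°) = 2.105 m; N'_2 = 145·cos(-3.8°) = 144.7; c'Δl = 21.05; W sinα = -9.6
Slice 3: Δl = 1.9/cos5.0° = 1.907 m; N'_3 = 186·cos5.0° = 185.3; c'Δl = 19.07; W sinα = 16.2
Slice 4: Δl = 2.8/cos15.5° = 2.906 m; N'_4 = 250·cos15.5° = 240.9; c'Δl = 29.06; W sinα = 66.8
Slice 5: Δl = 2.3/cos27.6° = 2.595 m; N'_5 = 159·cos27.6° = 140.9; c'Δl = 25.95; W sinα = 73.7
Slice 6: Δl = 1.5/cos37.5° = 1.891 m; N'_6 = 67·cos37.5° = 53.2; c'Δl = 18.91; W sinα = 40.8
Slice 7: Δl = 1.5/cos46.3° = 2.171 m; N'_7 = 26·cos46.3° = 18.0; c'Δl = 21.71; W sinα = 18.8
Σc'Δl = 161.5 kN/m; ΣN' = 847.9 kN/m; ΣW sinα = 190.3 kN/m
Resisting = 161.5 + 847.9·tan32.9° = 161.5 + 548.5 = 710.0 kN/m
FS = 710.0 / 190.3 = 3.730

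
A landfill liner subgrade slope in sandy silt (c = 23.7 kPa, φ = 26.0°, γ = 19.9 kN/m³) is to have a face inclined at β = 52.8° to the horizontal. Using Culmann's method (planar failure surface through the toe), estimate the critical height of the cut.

H_c = 31.75 m

Culmann's analysis gives the critical failure plane at α_cr = (β + φ)/2 = (52.8 + 26.0)/2 = 39.4°, and the critical height
H_c = (4c/γ) · sinβ cosφ / [1 − cos(β − φ)]
    = (4·23.7/19.9) · sin52.8°·cos26.0° / [1 − cos(26.8°)]
    = 4.764 · 0.7965·0.8988 / [1 − 0.8926]
    = 4.764 · 0.7159 / 0.1074
    = 31.75 m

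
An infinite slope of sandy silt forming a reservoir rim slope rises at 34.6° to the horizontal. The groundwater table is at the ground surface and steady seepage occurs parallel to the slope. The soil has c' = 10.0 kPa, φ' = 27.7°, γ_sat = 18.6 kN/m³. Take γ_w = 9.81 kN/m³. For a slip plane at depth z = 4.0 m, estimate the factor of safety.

With seepage parallel to the slope and the water table at the surface, the effective normal stress on the slip plane uses the buoyant unit weight γ' = γ_sat − γ_w while the driving shear stress uses γ_sat:
FS = [c' + γ' z cos²β tanφ'] / [γ_sat z sinβ cosβ]
γ' = 18.6 − 9.81 = 8.79 kN/m³
Numerator = 10.0 + 8.79·4.0·cos²34.6°·tan27.7° = 10.0 + 8.79·4.0·0.6776·0.5250 = 22.507 kPa
Denominator = 18.6·4.0·sin34.6°·cos34.6° = 18.6·4.0·0.5678·0.8231 = 34.776 kPa
FS = 22.507 / 34.776 = 0.647

FS = 0.65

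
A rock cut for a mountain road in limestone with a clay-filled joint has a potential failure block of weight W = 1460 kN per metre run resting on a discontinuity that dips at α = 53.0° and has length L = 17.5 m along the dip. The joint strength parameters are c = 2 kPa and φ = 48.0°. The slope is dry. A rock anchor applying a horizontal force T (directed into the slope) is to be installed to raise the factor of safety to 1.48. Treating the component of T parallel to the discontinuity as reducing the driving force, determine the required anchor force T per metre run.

Resolving forces along and normal to the sliding plane, with the horizontal anchor force T adding T·sinα to the effective normal force and T·cosα acting up the plane against the driving force:
FS = [cL + (W cosα + T sinα) tanφ] / [W sinα − T cosα]
Without the anchor: N' = 878.6 kN/m, driving T_d = 1166.0 kN/m, resisting R = 2·17.5 + 878.6·tan48.0° = 1010.8 kN/m, FS = 0.87.
Setting FS = 1.48 and solving for T:
1.48·(1166.0 − T cos53.0°) = 1010.8 + T sin53.0°·tan48.0°
T·(sin53.0°·tan48.0° + 1.48·cos53.0°) = 1.48·1166.0 − 1010.8
T·(0.7986·1.1106 + 1.48·0.6018) = 1725.7 − 1010.8 = 714.9
T·1.7777 = 714.9
T = 402.1 kN/m

T = 402 kN/m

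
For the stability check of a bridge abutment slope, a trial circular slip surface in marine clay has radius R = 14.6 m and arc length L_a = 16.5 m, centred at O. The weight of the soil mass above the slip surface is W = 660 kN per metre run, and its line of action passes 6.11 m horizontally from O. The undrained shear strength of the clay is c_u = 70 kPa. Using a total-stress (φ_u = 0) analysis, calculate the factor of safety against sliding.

FS = 4.18

Taking moments about the centre O, the resisting moment is provided by the undrained shear strength acting along the arc:
M_R = c_u·L_a·R = 70·16.50·14.6 = 16863.0 kN·m/m
M_D = W·d = 660·6.11 = 4032.6 kN·m/m
FS = M_R / M_D = 16863.0 / 4032.6 = 4.182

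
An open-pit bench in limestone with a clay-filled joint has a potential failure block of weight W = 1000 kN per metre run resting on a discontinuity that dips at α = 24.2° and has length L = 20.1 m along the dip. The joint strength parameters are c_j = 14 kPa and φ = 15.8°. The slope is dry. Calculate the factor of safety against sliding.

Resolving the block weight along and normal to the plane and applying the Mohr–Coulomb strength on the joint:
N' = W cosα = 1000·cos24.2° = 912.1 kN/m
Driving force T = W sinα = 1000·sin24.2° = 409.9 kN/m
Resisting force R = c_j·L + N'·tanφ = 14·20.1 + 912.1·tan15.8° = 281.4 + 258.1 = 539.5 kN/m
FS = R / T = 539.5 / 409.9 = 1.316

FS = 1.32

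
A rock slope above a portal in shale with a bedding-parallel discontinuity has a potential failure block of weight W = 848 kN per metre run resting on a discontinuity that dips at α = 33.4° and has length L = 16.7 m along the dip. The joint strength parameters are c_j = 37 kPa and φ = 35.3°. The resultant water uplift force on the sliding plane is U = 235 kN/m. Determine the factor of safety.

Resolving the block weight along and normal to the plane and applying the Mohr–Coulomb strength on the joint:
N' = W cosα − U = 848·cos33.4° − 235 = 473.0 kN/m
Driving force T = W sinα = 848·sin33.4° = 466.8 kN/m
Resisting force R = c_j·L + N'·tanφ = 37·16.7 + 473.0·tan35.3° = 617.9 + 334.9 = 952.8 kN/m
FS = R / T = 952.8 / 466.8 = 2.041

FS = 2.04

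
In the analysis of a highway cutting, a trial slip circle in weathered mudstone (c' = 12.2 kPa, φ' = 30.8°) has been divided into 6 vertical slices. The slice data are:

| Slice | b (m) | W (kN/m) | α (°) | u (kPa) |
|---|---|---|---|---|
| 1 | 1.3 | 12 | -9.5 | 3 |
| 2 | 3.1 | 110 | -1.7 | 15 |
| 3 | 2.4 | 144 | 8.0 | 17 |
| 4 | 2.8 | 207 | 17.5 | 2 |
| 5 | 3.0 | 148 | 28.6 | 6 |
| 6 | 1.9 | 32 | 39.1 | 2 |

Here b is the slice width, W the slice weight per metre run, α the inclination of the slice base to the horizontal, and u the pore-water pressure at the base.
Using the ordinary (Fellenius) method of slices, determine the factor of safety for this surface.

FS = 2.89

Ordinary method of slices: FS = Σ[c'·Δl_i + (W_i cosα_i − u_i·Δl_i)·tanφ'] / Σ W_i sinα_i, with Δl_i = b_i / cosα_i.
Slice 1: Δl = 1.3/cos(-9.5°) = 1.318 m; N'_1 = 12·cos(-9.5°) − 3·1.318 = 7.9; c'Δl = 16.08; W sinα = -2.0
Slice 2: Δl = 3.1/cos(-1.7°) = 3.101 m; N'_2 = 110·cos(-1.7°) − 15·3.101 = 63.4; c'Δl = 37.84; W sinα = -3.3
Slice 3: Δl = 2.4/cos8.0° = 2.424 m; N'_3 = 144·cos8.0° − 17·2.424 = 101.4; c'Δl = 29.57; W sinα = 20.0
Slice 4: Δl = 2.8/cos17.5° = 2.936 m; N'_4 = 207·cos17.5° − 2·2.936 = 191.5; c'Δl = 35.82; W sinα = 62.2
Slice 5: Δl = 3.0/cos28.6° = 3.417 m; N'_5 = 148·cos28.6° − 6·3.417 = 109.4; c'Δl = 41.69; W sinα = 70.8
Slice 6: Δl = 1.9/cos39.1° = 2.448 m; N'_6 = 32·cos39.1° − 2·2.448 = 19.9; c'Δl = 29.87; W sinα = 20.2
Σc'Δl = 190.9 kN/m; ΣN' = 493.6 kN/m; ΣW sinα = 168.1 kN/m
Resisting = 190.9 + 493.6·tan30.8° = 190.9 + 294.3 = 485.1 kN/m
FS = 485.1 / 168.1 = 2.886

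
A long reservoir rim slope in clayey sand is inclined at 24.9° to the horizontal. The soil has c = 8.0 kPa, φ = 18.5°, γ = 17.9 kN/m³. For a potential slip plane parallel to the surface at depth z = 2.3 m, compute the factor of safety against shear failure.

For an infinite slope with a slip plane parallel to the surface (no pore pressure): FS = [c + γz cos²β tanφ] / [γz sinβ cosβ].
γz = 17.9·2.3 = 41.17 kN/m²
Numerator = 8.0 + 41.17·cos²24.9°·tan18.5° = 8.0 + 41.17·0.8227·0.3346 = 19.333 kPa
Denominator = 41.17·sin24.9°·cos24.9° = 41.17·0.4210·0.9070 = 15.723 kPa
FS = 19.333 / 15.723 = 1.230

FS = 1.23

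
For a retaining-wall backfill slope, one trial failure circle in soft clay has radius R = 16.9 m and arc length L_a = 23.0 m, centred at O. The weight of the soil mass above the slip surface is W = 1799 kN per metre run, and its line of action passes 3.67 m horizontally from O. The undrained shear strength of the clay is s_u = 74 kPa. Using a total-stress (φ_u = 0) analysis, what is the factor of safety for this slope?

Taking moments about the centre O, the resisting moment is provided by the undrained shear strength acting along the arc:
M_R = s_u·L_a·R = 74·23.00·16.9 = 28763.8 kN·m/m
M_D = W·d = 1799·3.67 = 6602.3 kN·m/m
FS = M_R / M_D = 28763.8 / 6602.3 = 4.357

FS = 4.36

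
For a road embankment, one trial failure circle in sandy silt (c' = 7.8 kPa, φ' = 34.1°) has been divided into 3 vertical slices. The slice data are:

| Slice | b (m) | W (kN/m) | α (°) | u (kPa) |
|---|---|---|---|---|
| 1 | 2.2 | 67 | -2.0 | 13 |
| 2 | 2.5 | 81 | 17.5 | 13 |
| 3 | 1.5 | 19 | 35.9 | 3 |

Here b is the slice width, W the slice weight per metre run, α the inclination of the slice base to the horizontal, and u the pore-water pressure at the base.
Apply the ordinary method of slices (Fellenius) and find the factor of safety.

Ordinary method of slices: FS = Σ[c'·Δl_i + (W_i cosα_i − u_i·Δl_i)·tanφ'] / Σ W_i sinα_i, with Δl_i = b_i / cosα_i.
Slice 1: Δl = 2.2/cos(-2.0°) = 2.201 m; N'_1 = 67·cos(-2.0°) − 13·2.201 = 38.3; c'Δl = 17.17; W sinα = -2.3
Slice 2: Δl = 2.5/cos17.5° = 2.621 m; N'_2 = 81·cos17.5° − 13·2.621 = 43.2; c'Δl = 20.45; W sinα = 24.4
Slice 3: Δl = 1.5/cos35.9° = 1.852 m; N'_3 = 19·cos35.9° − 3·1.852 = 9.8; c'Δl = 14.44; W sinα = 11.1
Σc'Δl = 52.1 kN/m; ΣN' = 91.4 kN/m; ΣW sinα = 33.2 kN/m
Resisting = 52.1 + 91.4·tan34.1° = 52.1 + 61.8 = 113.9 kN/m
FS = 113.9 / 33.2 = 3.435

FS = 3.44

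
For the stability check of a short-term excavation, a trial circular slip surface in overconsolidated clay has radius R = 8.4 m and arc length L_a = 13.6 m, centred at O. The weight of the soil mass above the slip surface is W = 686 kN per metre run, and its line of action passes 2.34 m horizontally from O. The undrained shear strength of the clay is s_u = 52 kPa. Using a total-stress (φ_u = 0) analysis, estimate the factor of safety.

FS = 3.70

Taking moments about the centre O, the resisting moment is provided by the undrained shear strength acting along the arc:
M_R = s_u·L_a·R = 52·13.60·8.4 = 5940.5 kN·m/m
M_D = W·d = 686·2.34 = 1605.2 kN·m/m
FS = M_R / M_D = 5940.5 / 1605.2 = 3.701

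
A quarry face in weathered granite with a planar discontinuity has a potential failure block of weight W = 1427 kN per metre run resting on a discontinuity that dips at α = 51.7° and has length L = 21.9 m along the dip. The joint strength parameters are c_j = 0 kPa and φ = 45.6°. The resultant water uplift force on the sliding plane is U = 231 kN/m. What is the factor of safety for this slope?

FS = 0.60

Resolving the block weight along and normal to the plane and applying the Mohr–Coulomb strength on the joint:
N' = W cosα − U = 1427·cos51.7° − 231 = 653.4 kN/m
Driving force T = W sinα = 1427·sin51.7° = 1119.9 kN/m
Resisting force R = c_j·L + N'·tanφ = 0·21.9 + 653.4·tan45.6° = 0.0 + 667.3 = 667.3 kN/m
FS = R / T = 667.3 / 1119.9 = 0.596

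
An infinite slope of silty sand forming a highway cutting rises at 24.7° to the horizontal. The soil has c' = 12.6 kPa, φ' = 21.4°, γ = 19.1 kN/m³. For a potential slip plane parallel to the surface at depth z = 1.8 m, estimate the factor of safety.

FS = 1.82

For an infinite slope with a slip plane parallel to the surface (no pore pressure): FS = [c' + γz cos²β tanφ'] / [γz sinβ cosβ].
γz = 19.1·1.8 = 34.38 kN/m²
Numerator = 12.6 + 34.38·cos²24.7°·tan21.4° = 12.6 + 34.38·0.8254·0.3919 = 23.721 kPa
Denominator = 34.38·sin24.7°·cos24.7° = 34.38·0.4179·0.9085 = 13.052 kPa
FS = 23.721 / 13.052 = 1.817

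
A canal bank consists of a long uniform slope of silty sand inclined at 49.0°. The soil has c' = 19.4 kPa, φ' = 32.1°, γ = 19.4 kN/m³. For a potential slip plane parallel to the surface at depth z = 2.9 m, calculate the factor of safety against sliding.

For an infinite slope with a slip plane parallel to the surface (no pore pressure): FS = [c' + γz cos²β tanφ'] / [γz sinβ cosβ].
γz = 19.4·2.9 = 56.26 kN/m²
Numerator = 19.4 + 56.26·cos²49.0°·tan32.1° = 19.4 + 56.26·0.4304·0.6273 = 34.590 kPa
Denominator = 56.26·sin49.0°·cos49.0° = 56.26·0.7547·0.6561 = 27.856 kPa
FS = 34.590 / 27.856 = 1.242

FS = 1.24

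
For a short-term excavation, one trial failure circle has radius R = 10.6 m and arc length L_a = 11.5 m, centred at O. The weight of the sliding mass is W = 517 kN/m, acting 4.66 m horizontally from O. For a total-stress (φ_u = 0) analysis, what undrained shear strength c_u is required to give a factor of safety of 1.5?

c_u = 29.6 kPa

FS = c_u·L_a·R / (W·d), so c_u = FS·W·d / (L_a·R).
c_u = 1.5·517·4.66 / (11.50·10.6) = 3613.8 / 121.90 = 29.65 kPa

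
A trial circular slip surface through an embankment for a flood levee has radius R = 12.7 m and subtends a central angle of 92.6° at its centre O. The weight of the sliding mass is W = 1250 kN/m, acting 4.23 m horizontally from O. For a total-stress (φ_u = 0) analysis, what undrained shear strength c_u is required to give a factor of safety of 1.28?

FS = c_u·L_a·R / (W·d), so c_u = FS·W·d / (L_a·R).
Arc length L_a = R·θ = 12.7·(92.6°·π/180) = 12.7·1.6162 = 20.53 m
c_u = 1.28·1250·4.23 / (20.53·12.7) = 6768.0 / 260.67 = 25.96 kPa

c_u = 26.0 kPa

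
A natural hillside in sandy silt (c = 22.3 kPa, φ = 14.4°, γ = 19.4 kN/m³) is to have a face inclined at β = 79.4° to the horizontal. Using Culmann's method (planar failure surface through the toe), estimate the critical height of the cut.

H_c = 7.58 m

Culmann's analysis gives the critical failure plane at α_cr = (β + φ)/2 = (79.4 + 14.4)/2 = 46.9°, and the critical height
H_c = (4c/γ) · sinβ cosφ / [1 − cos(β − φ)]
    = (4·22.3/19.4) · sin79.4°·cos14.4° / [1 − cos(65.0°)]
    = 4.598 · 0.9829·0.9686 / [1 − 0.4226]
    = 4.598 · 0.9521 / 0.5774
    = 7.58 m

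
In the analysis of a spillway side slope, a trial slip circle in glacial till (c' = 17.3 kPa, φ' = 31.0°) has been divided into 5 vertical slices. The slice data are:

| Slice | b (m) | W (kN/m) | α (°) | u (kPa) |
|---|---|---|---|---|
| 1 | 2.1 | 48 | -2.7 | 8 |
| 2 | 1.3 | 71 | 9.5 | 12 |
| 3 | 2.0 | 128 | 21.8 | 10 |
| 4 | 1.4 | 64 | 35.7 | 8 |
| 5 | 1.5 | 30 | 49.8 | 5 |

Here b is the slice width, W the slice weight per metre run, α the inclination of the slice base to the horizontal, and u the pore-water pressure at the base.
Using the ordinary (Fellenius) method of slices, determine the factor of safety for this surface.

FS = 2.59

Ordinary method of slices: FS = Σ[c'·Δl_i + (W_i cosα_i − u_i·Δl_i)·tanφ'] / Σ W_i sinα_i, with Δl_i = b_i / cosα_i.
Slice 1: Δl = 2.1/cos(-2.7°) = 2.102 m; N'_1 = 48·cos(-2.7°) − 8·2.102 = 31.1; c'Δl = 36.37; W sinα = -2.3
Slice 2: Δl = 1.3/cos9.5° = 1.318 m; N'_2 = 71·cos9.5° − 12·1.318 = 54.2; c'Δl = 22.80; W sinα = 11.7
Slice 3: Δl = 2.0/cos21.8° = 2.154 m; N'_3 = 128·cos21.8° − 10·2.154 = 97.3; c'Δl = 37.26; W sinα = 47.5
Slice 4: Δl = 1.4/cos35.7° = 1.724 m; N'_4 = 64·cos35.7° − 8·1.724 = 38.2; c'Δl = 29.82; W sinα = 37.3
Slice 5: Δl = 1.5/cos49.8° = 2.324 m; N'_5 = 30·cos49.8° − 5·2.324 = 7.7; c'Δl = 40.20; W sinα = 22.9
Σc'Δl = 166.5 kN/m; ΣN' = 228.6 kN/m; ΣW sinα = 117.3 kN/m
Resisting = 166.5 + 228.6·tan31.0° = 166.5 + 137.3 = 303.8 kN/m
FS = 303.8 / 117.3 = 2.591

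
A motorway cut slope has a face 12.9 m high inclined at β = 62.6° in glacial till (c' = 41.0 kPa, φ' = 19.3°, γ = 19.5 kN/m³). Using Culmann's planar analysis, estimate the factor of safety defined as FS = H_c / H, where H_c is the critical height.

FS = 2.01

H_c = (4c'/γ) · sinβ cosφ' / [1 − cos(β − φ')]
    = (4·41.0/19.5) · sin62.6°·cos19.3° / [1 − cos43.3°]
    = 8.410 · 0.8379 / 0.2722 = 25.89 m
FS = H_c / H = 25.89 / 12.9 = 2.007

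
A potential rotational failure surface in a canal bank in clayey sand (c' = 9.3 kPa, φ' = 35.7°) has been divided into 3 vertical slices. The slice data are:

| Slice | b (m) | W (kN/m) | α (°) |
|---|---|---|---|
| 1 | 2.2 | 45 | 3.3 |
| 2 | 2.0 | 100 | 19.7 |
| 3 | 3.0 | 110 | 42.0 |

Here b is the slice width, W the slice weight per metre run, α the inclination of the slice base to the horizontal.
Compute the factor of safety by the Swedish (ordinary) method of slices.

Ordinary method of slices: FS = Σ[c'·Δl_i + (W_i cosα_i)·tanφ'] / Σ W_i sinα_i, with Δl_i = b_i / cosα_i.
Slice 1: Δl = 2.2/cos3.3° = 2.204 m; N'_1 = 45·cos3.3° = 44.9; c'Δl = 20.49; W sinα = 2.6
Slice 2: Δl = 2.0/cos19.7° = 2.124 m; N'_2 = 100·cos19.7° = 94.1; c'Δl = 19.76; W sinα = 33.7
Slice 3: Δl = 3.0/cos42.0° = 4.037 m; N'_3 = 110·cos42.0° = 81.7; c'Δl = 37.54; W sinα = 73.6
Σc'Δl = 77.8 kN/m; ΣN' = 220.8 kN/m; ΣW sinα = 109.9 kN/m
Resisting = 77.8 + 220.8·tan35.7° = 77.8 + 158.7 = 236.5 kN/m
FS = 236.5 / 109.9 = 2.152

FS = 2.15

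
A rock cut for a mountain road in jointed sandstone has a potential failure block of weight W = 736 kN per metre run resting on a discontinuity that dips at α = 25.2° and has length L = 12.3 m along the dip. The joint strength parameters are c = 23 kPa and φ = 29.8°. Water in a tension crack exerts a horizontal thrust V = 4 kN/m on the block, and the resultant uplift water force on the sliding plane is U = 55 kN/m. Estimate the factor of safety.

Resolving the block weight along and normal to the plane and applying the Mohr–Coulomb strength on the joint:
N' = W cosα − U − V sinα = 736·cos25.2° − 55 − 4·sin25.2° = 609.2 kN/m
Driving force T = W sinα + V cosα = 736·sin25.2° + 4·cos25.2° = 317.0 kN/m
Resisting force R = c·L + N'·tanφ = 23·12.3 + 609.2·tan29.8° = 282.9 + 348.9 = 631.8 kN/m
FS = R / T = 631.8 / 317.0 = 1.993

FS = 1.99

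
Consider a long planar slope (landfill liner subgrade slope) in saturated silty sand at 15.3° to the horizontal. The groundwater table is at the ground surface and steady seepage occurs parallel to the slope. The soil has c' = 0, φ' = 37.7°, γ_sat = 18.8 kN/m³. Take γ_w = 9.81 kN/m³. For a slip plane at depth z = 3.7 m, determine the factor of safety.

With seepage parallel to the slope and the water table at the surface, the effective normal stress on the slip plane uses the buoyant unit weight γ' = γ_sat − γ_w while the driving shear stress uses γ_sat:
FS = [c' + γ' z cos²β tanφ'] / [γ_sat z sinβ cosβ]
(For c' = 0 this reduces to FS = (γ'/γ_sat)·tanφ'/tanβ.)
γ' = 18.8 − 9.81 = 8.99 kN/m³
Numerator = 0.0 + 8.99·3.7·cos²15.3°·tan37.7° = 0.0 + 8.99·3.7·0.9304·0.7729 = 23.919 kPa
Denominator = 18.8·3.7·sin15.3°·cos15.3° = 18.8·3.7·0.2639·0.9646 = 17.704 kPa
FS = 23.919 / 17.704 = 1.351

FS = 1.35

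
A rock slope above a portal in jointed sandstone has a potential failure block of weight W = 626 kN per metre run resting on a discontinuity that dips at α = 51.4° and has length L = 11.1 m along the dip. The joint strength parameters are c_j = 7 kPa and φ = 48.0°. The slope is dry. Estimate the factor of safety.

Resolving the block weight along and normal to the plane and applying the Mohr–Coulomb strength on the joint:
N' = W cosα = 626·cos51.4° = 390.5 kN/m
Driving force T = W sinα = 626·sin51.4° = 489.2 kN/m
Resisting force R = c_j·L + N'·tanφ = 7·11.1 + 390.5·tan48.0° = 77.7 + 433.7 = 511.4 kN/m
FS = R / T = 511.4 / 489.2 = 1.045

FS = 1.05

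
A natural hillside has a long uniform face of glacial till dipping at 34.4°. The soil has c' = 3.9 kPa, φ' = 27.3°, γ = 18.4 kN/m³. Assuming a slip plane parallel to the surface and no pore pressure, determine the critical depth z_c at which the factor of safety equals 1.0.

z_c = 1.85 m

Setting FS = 1.00 in FS = [c' + γz cos²β tanφ'] / [γz sinβ cosβ] and solving for z:
z = c' / [γ cosβ (FS·sinβ − cosβ·tanφ')]
  = 3.9 / [18.4·cos34.4°·(1.00·sin34.4° − cos34.4°·tan27.3°)]
  = 3.9 / [18.4·0.8251·(1.00·0.5650 − 0.8251·0.5161)]
  = 3.9 / 2.1117 = 1.847 m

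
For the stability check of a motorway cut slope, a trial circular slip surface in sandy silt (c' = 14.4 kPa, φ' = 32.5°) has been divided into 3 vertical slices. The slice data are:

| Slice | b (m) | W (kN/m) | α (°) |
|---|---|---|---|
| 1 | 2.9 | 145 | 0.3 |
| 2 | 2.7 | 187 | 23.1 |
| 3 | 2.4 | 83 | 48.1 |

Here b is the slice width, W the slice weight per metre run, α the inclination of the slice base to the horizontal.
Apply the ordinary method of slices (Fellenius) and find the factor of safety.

Ordinary method of slices: FS = Σ[c'·Δl_i + (W_i cosα_i)·tanφ'] / Σ W_i sinα_i, with Δl_i = b_i / cosα_i.
Slice 1: Δl = 2.9/cos0.3° = 2.900 m; N'_1 = 145·cos0.3° = 145.0; c'Δl = 41.76; W sinα = 0.8
Slice 2: Δl = 2.7/cos23.1° = 2.935 m; N'_2 = 187·cos23.1° = 172.0; c'Δl = 42.27; W sinα = 73.4
Slice 3: Δl = 2.4/cos48.1° = 3.594 m; N'_3 = 83·cos48.1° = 55.4; c'Δl = 51.75; W sinα = 61.8
Σc'Δl = 135.8 kN/m; ΣN' = 372.4 kN/m; ΣW sinα = 135.9 kN/m
Resisting = 135.8 + 372.4·tan32.5° = 135.8 + 237.3 = 373.0 kN/m
FS = 373.0 / 135.9 = 2.745

FS = 2.74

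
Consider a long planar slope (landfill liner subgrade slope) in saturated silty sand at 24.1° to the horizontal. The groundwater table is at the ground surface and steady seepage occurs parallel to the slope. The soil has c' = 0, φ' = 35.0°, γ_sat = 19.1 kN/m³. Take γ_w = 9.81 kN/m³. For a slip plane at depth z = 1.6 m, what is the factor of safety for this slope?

FS = 0.76

With seepage parallel to the slope and the water table at the surface, the effective normal stress on the slip plane uses the buoyant unit weight γ' = γ_sat − γ_w while the driving shear stress uses γ_sat:
FS = [c' + γ' z cos²β tanφ'] / [γ_sat z sinβ cosβ]
(For c' = 0 this reduces to FS = (γ'/γ_sat)·tanφ'/tanβ.)
γ' = 19.1 − 9.81 = 9.29 kN/m³
Numerator = 0.0 + 9.29·1.6·cos²24.1°·tan35.0° = 0.0 + 9.29·1.6·0.8333·0.7002 = 8.673 kPa
Denominator = 19.1·1.6·sin24.1°·cos24.1° = 19.1·1.6·0.4083·0.9128 = 11.391 kPa
FS = 8.673 / 11.391 = 0.761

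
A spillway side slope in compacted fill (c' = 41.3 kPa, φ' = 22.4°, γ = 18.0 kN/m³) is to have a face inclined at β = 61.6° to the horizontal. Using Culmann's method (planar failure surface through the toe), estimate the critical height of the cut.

H_c = 33.17 m

Culmann's analysis gives the critical failure plane at α_cr = (β + φ')/2 = (61.6 + 22.4)/2 = 42.0°, and the critical height
H_c = (4c'/γ) · sinβ cosφ' / [1 − cos(β − φ')]
    = (4·41.3/18.0) · sin61.6°·cos22.4° / [1 − cos(39.2°)]
    = 9.178 · 0.8796·0.9245 / [1 − 0.7749]
    = 9.178 · 0.8133 / 0.2251
    = 33.17 m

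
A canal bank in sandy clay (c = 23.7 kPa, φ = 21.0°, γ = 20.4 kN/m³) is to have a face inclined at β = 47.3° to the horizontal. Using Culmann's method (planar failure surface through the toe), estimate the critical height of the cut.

Culmann's analysis gives the critical failure plane at α_cr = (β + φ)/2 = (47.3 + 21.0)/2 = 34.1°, and the critical height
H_c = (4c/γ) · sinβ cosφ / [1 − cos(β − φ)]
    = (4·23.7/20.4) · sin47.3°·cos21.0° / [1 − cos(26.3°)]
    = 4.647 · 0.7349·0.9336 / [1 − 0.8965]
    = 4.647 · 0.6861 / 0.1035
    = 30.80 m

H_c = 30.80 m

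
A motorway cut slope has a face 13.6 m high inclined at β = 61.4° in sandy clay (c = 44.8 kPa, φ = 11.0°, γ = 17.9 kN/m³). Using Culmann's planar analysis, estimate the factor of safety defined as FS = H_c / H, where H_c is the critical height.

H_c = (4c/γ) · sinβ cosφ / [1 − cos(β − φ)]
    = (4·44.8/17.9) · sin61.4°·cos11.0° / [1 − cos50.4°]
    = 10.011 · 0.8619 / 0.3626 = 23.80 m
FS = H_c / H = 23.80 / 13.6 = 1.750

FS = 1.75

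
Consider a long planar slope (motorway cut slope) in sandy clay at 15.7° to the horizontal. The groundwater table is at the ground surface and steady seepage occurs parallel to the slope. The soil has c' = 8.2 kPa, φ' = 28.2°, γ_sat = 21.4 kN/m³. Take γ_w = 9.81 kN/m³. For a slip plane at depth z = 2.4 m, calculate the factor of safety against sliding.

FS = 1.65

With seepage parallel to the slope and the water table at the surface, the effective normal stress on the slip plane uses the buoyant unit weight γ' = γ_sat − γ_w while the driving shear stress uses γ_sat:
FS = [c' + γ' z cos²β tanφ'] / [γ_sat z sinβ cosβ]
γ' = 21.4 − 9.81 = 11.59 kN/m³
Numerator = 8.2 + 11.59·2.4·cos²15.7°·tan28.2° = 8.2 + 11.59·2.4·0.9268·0.5362 = 22.023 kPa
Denominator = 21.4·2.4·sin15.7°·cos15.7° = 21.4·2.4·0.2706·0.9627 = 13.380 kPa
FS = 22.023 / 13.380 = 1.646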